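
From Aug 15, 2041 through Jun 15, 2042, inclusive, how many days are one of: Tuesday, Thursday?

Aug 15, 2041 is a Thursday.
The range spans 305 days (inclusive of both endpoints).
305 = 7 × 43 + 4, so there are 43 full weeks plus 4 extra days.
Each full week contributes 2 days from the set (Tue, Thu): 43 × 2 = 86.
The 4 extra days are Thursday, Friday, Saturday, Sunday — 1 of them qualifies.
Total: 86 + 1 = 87.

87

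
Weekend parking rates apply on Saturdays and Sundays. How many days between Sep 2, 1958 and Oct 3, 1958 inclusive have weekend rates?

Sep 2, 1958 is a Tuesday.
That's 32 days from start to end, counting both.
32 = 7 × 4 + 4, so there are 4 full weeks plus 4 extra days.
Each full week contributes 2 weekend days (Sat, Sun): 4 × 2 = 8.
The 4 extra days are Tue, Wed, Thu, Fri — none qualify.
Total: 8 + 0 = 8.

8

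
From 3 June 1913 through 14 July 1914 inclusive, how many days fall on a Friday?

58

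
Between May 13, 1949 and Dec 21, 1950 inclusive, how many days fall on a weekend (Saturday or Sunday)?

168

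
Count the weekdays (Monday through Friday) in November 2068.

22 weekdays

November 1, 2068 is a Thursday.
From November 1, 2068 to November 30, 2068 is 30 days inclusive.
30 = 7 × 4 + 2, so there are 4 full weeks plus 2 extra days.
Each full week contributes 5 weekdays (Mon–Fri): 4 × 5 = 20.
The 2 extra days are Thursday, Friday — 2 of them qualify.
Total: 20 + 2 = 22.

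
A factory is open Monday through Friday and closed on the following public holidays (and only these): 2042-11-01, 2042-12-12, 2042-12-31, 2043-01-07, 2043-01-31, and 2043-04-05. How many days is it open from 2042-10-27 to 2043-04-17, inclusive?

122 business days

2042-10-27 is a Monday.
The range spans 173 days (inclusive of both endpoints).
173 = 7 × 24 + 5, so there are 24 full weeks plus 5 extra days.
Each full week contributes 5 weekdays (Mon–Fri): 24 × 5 = 120.
The 5 extra days are Mon, Tue, Wed, Thu, Fri — 5 of them qualify.
Total: 120 + 5 = 125.
Holidays: 2042-11-01 (Sat); 2042-12-12 (Fri); 2042-12-31 (Wed); 2043-01-07 (Wed); 2043-01-31 (Sat); 2043-04-05 (Sun).
3 of the 6 holidays fall on weekdays; the rest are weekends and were already excluded.
Business days: 125 − 3 = 122.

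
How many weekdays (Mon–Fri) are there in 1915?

261

1 January 1915 is a Friday.
That's 365 days from start to end, counting both.
365 = 7 × 52 + 1, so there are 52 full weeks plus 1 extra day.
Each full week contributes 5 weekdays (Mon–Fri): 52 × 5 = 260.
The 1 extra day is Fri — 1 of them qualifies.
Total: 260 + 1 = 261.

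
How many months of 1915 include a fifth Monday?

4

A month has five Mondays exactly when Monday falls within its first (length − 28) days.
Jan: 31 days, starts Fri → 5 of Fri, Sat, Sun
Feb: 28 days, starts Mon → 5 of (none)
Mar: 31 days, starts Mon → 5 of Mon, Tue, Wed ✓
Apr: 30 days, starts Thu → 5 of Thu, Fri
May: 31 days, starts Sat → 5 of Sat, Sun, Mon ✓
Jun: 30 days, starts Tue → 5 of Tue, Wed
Jul: 31 days, starts Thu → 5 of Thu, Fri, Sat
Aug: 31 days, starts Sun → 5 of Sun, Mon, Tue ✓
Sep: 30 days, starts Wed → 5 of Wed, Thu
Oct: 31 days, starts Fri → 5 of Fri, Sat, Sun
Nov: 30 days, starts Mon → 5 of Mon, Tue ✓
Dec: 31 days, starts Wed → 5 of Wed, Thu, Fri
Months with five Mondays: Mar, May, Aug, Nov.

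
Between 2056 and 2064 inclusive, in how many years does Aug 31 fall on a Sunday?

2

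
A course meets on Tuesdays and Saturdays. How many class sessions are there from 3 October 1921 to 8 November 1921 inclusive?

11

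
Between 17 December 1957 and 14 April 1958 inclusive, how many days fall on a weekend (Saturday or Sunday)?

34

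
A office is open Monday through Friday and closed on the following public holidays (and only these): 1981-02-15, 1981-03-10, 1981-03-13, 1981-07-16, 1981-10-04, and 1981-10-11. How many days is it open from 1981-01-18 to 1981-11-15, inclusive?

1981-01-18 is a Sunday.
That's 302 days from start to end, counting both.
302 = 7 × 43 + 1, so there are 43 full weeks plus 1 extra day.
Each full week contributes 5 weekdays (Mon–Fri): 43 × 5 = 215.
The 1 extra day is Sun — none qualify.
Total: 215 + 0 = 215.
Holidays: 1981-02-15 (Sun); 1981-03-10 (Tue); 1981-03-13 (Fri); 1981-07-16 (Thu); 1981-10-04 (Sun); 1981-10-11 (Sun).
3 of the 6 holidays fall on weekdays; the rest are weekends and were already excluded.
Business days: 215 − 3 = 212.

212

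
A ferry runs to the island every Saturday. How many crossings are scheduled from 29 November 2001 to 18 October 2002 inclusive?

46 Saturdays

29 November 2001 is a Thursday.
That's 324 days from start to end, counting both.
324 = 7 × 46 + 2, so there are 46 full weeks plus 2 extra days.
Each full week contributes one Saturday: 46 so far.
The 2 extra days are Thursday, Friday — none qualify.
Total: 46 + 0 = 46.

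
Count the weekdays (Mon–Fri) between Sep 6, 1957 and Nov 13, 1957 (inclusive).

49

Sep 6, 1957 is a Friday.
The range spans 69 days (inclusive of both endpoints).
69 = 7 × 9 + 6, so there are 9 full weeks plus 6 extra days.
Each full week contributes 5 weekdays (Mon–Fri): 9 × 5 = 45.
The 6 extra days are Friday, Saturday, Sunday, Monday, Tuesday, Wednesday — 4 of them qualify.
Total: 45 + 4 = 49.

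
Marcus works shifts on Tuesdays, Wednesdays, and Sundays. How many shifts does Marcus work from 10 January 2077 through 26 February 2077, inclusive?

10 January 2077 is a Sunday.
From 10 January 2077 to 26 February 2077 is 48 days inclusive.
48 = 7 × 6 + 6, so there are 6 full weeks plus 6 extra days.
Each full week contributes 3 days from the set (Tue, Wed, Sun): 6 × 3 = 18.
The 6 extra days are Sun, Mon, Tue, Wed, Thu, Fri — 3 of them qualify.
Total: 18 + 3 = 21.

21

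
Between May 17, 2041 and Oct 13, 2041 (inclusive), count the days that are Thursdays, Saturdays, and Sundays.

65

May 17, 2041 is a Friday.
From May 17, 2041 to Oct 13, 2041 is 150 days inclusive.
150 = 7 × 21 + 3, so there are 21 full weeks plus 3 extra days.
Each full week contributes 3 days from the set (Thu, Sat, Sun): 21 × 3 = 63.
The 3 extra days are Friday, Saturday, Sunday — 2 of them qualify.
Total: 63 + 2 = 65.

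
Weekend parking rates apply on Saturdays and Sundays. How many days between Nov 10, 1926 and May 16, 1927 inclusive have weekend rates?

54

Nov 10, 1926 is a Wednesday.
The range spans 188 days (inclusive of both endpoints).
188 = 7 × 26 + 6, so there are 26 full weeks plus 6 extra days.
Each full week contributes 2 weekend days (Sat, Sun): 26 × 2 = 52.
The 6 extra days are Wed, Thu, Fri, Sat, Sun, Mon — 2 of them qualify.
Total: 52 + 2 = 54.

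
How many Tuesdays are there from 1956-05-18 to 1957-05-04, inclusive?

50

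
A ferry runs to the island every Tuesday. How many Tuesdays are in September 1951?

4

September 1, 1951 is a Saturday.
The range spans 30 days (inclusive of both endpoints).
30 = 7 × 4 + 2, so there are 4 full weeks plus 2 extra days.
Each full week contributes one Tuesday: 4 so far.
The 2 extra days are Saturday, Sunday — none qualify.
Total: 4 + 0 = 4.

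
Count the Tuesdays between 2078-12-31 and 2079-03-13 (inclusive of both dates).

10 Tuesdays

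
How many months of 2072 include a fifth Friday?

A month has five Fridays exactly when Friday falls within its first (length − 28) days.
Jan: 31 days, starts Fri → 5 of Fri, Sat, Sun ✓
Feb: 29 days, starts Mon → 5 of Mon
Mar: 31 days, starts Tue → 5 of Tue, Wed, Thu
Apr: 30 days, starts Fri → 5 of Fri, Sat ✓
May: 31 days, starts Sun → 5 of Sun, Mon, Tue
Jun: 30 days, starts Wed → 5 of Wed, Thu
Jul: 31 days, starts Fri → 5 of Fri, Sat, Sun ✓
Aug: 31 days, starts Mon → 5 of Mon, Tue, Wed
Sep: 30 days, starts Thu → 5 of Thu, Fri ✓
Oct: 31 days, starts Sat → 5 of Sat, Sun, Mon
Nov: 30 days, starts Tue → 5 of Tue, Wed
Dec: 31 days, starts Thu → 5 of Thu, Fri, Sat ✓
Months with five Fridays: Jan, Apr, Jul, Sep, Dec.

5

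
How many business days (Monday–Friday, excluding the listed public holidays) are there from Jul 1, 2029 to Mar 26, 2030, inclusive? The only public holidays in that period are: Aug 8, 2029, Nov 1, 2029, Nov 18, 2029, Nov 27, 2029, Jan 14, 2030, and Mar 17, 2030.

Jul 1, 2029 is a Sunday.
That's 269 days from start to end, counting both.
269 = 7 × 38 + 3, so there are 38 full weeks plus 3 extra days.
Each full week contributes 5 weekdays (Mon–Fri): 38 × 5 = 190.
The 3 extra days are Sun, Mon, Tue — 2 of them qualify.
Total: 190 + 2 = 192.
Holidays: Aug 8, 2029 (Wed); Nov 1, 2029 (Thu); Nov 18, 2029 (Sun); Nov 27, 2029 (Tue); Jan 14, 2030 (Mon); Mar 17, 2030 (Sun).
4 of the 6 holidays fall on weekdays; the rest are weekends and were already excluded.
Business days: 192 − 4 = 188.

188 business days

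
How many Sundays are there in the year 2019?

Jan 1, 2019 is a Tuesday.
From Jan 1, 2019 to Dec 31, 2019 is 365 days inclusive.
365 = 7 × 52 + 1, so there are 52 full weeks plus 1 extra day.
Each full week contributes one Sunday: 52 so far.
The 1 extra day is Tuesday — none qualify.
Total: 52 + 0 = 52.

52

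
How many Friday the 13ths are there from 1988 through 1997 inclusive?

Friday-the-13ths by year:
1988: May
1989: Jan, Oct
1990: Apr, Jul
1991: Sep, Dec
1992: Mar, Nov
1993: Aug
1994: May
1995: Jan, Oct
1996: Sep, Dec
1997: Jun

16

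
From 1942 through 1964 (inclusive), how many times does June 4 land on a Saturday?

3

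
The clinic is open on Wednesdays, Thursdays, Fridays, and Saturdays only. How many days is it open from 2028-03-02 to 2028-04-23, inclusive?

2028-03-02 is a Thursday.
The range spans 53 days (inclusive of both endpoints).
53 = 7 × 7 + 4, so there are 7 full weeks plus 4 extra days.
Each full week contributes 4 days from the set (Wed, Thu, Fri, Sat): 7 × 4 = 28.
The 4 extra days are Thu, Fri, Sat, Sun — 3 of them qualify.
Total: 28 + 3 = 31.

31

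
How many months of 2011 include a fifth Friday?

A month has five Fridays exactly when Friday falls within its first (length − 28) days.
Jan: 31 days, starts Sat → 5 of Sat, Sun, Mon
Feb: 28 days, starts Tue → 5 of (none)
Mar: 31 days, starts Tue → 5 of Tue, Wed, Thu
Apr: 30 days, starts Fri → 5 of Fri, Sat ✓
May: 31 days, starts Sun → 5 of Sun, Mon, Tue
Jun: 30 days, starts Wed → 5 of Wed, Thu
Jul: 31 days, starts Fri → 5 of Fri, Sat, Sun ✓
Aug: 31 days, starts Mon → 5 of Mon, Tue, Wed
Sep: 30 days, starts Thu → 5 of Thu, Fri ✓
Oct: 31 days, starts Sat → 5 of Sat, Sun, Mon
Nov: 30 days, starts Tue → 5 of Tue, Wed
Dec: 31 days, starts Thu → 5 of Thu, Fri, Sat ✓
Months with five Fridays: Apr, Jul, Sep, Dec.

4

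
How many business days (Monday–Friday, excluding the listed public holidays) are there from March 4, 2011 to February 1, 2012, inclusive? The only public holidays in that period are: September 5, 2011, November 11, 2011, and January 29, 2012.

March 4, 2011 is a Friday.
That's 335 days from start to end, counting both.
335 = 7 × 47 + 6, so there are 47 full weeks plus 6 extra days.
Each full week contributes 5 weekdays (Mon–Fri): 47 × 5 = 235.
The 6 extra days are Friday, Saturday, Sunday, Monday, Tuesday, Wednesday — 4 of them qualify.
Total: 235 + 4 = 239.
Holidays: September 5, 2011 (Mon); November 11, 2011 (Fri); January 29, 2012 (Sun).
2 of the 3 holidays fall on weekdays; the rest are weekends and were already excluded.
Business days: 239 − 2 = 237.

237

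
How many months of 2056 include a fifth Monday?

4

A month has five Mondays exactly when Monday falls within its first (length − 28) days.
Jan: 31 days, starts Sat → 5 of Sat, Sun, Mon ✓
Feb: 29 days, starts Tue → 5 of Tue
Mar: 31 days, starts Wed → 5 of Wed, Thu, Fri
Apr: 30 days, starts Sat → 5 of Sat, Sun
May: 31 days, starts Mon → 5 of Mon, Tue, Wed ✓
Jun: 30 days, starts Thu → 5 of Thu, Fri
Jul: 31 days, starts Sat → 5 of Sat, Sun, Mon ✓
Aug: 31 days, starts Tue → 5 of Tue, Wed, Thu
Sep: 30 days, starts Fri → 5 of Fri, Sat
Oct: 31 days, starts Sun → 5 of Sun, Mon, Tue ✓
Nov: 30 days, starts Wed → 5 of Wed, Thu
Dec: 31 days, starts Fri → 5 of Fri, Sat, Sun
Months with five Mondays: Jan, May, Jul, Oct.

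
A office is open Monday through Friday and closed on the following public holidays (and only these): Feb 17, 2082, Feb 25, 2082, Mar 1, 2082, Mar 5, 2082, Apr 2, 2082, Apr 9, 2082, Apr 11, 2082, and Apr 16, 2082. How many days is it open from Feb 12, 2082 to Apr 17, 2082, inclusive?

Feb 12, 2082 is a Thursday.
That's 65 days from start to end, counting both.
65 = 7 × 9 + 2, so there are 9 full weeks plus 2 extra days.
Each full week contributes 5 weekdays (Mon–Fri): 9 × 5 = 45.
The 2 extra days are Thursday, Friday — 2 of them qualify.
Total: 45 + 2 = 47.
Holidays: Feb 17, 2082 (Tue); Feb 25, 2082 (Wed); Mar 1, 2082 (Sun); Mar 5, 2082 (Thu); Apr 2, 2082 (Thu); Apr 9, 2082 (Thu); Apr 11, 2082 (Sat); Apr 16, 2082 (Thu).
6 of the 8 holidays fall on weekdays; the rest are weekends and were already excluded.
Business days: 47 − 6 = 41.

41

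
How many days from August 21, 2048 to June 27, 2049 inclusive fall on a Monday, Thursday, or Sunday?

133

August 21, 2048 is a Friday.
From August 21, 2048 to June 27, 2049 is 311 days inclusive.
311 = 7 × 44 + 3, so there are 44 full weeks plus 3 extra days.
Each full week contributes 3 days from the set (Mon, Thu, Sun): 44 × 3 = 132.
The 3 extra days are Fri, Sat, Sun — 1 of them qualifies.
Total: 132 + 1 = 133.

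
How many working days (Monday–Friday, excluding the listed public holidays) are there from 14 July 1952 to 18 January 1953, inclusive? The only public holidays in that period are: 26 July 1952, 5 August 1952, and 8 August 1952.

14 July 1952 is a Monday.
From 14 July 1952 to 18 January 1953 is 189 days inclusive.
189 = 7 × 27, so the span is exactly 27 full weeks.
Each full week contributes 5 weekdays (Mon–Fri): 27 × 5 = 135.
Holidays: 26 July 1952 (Sat); 5 August 1952 (Tue); 8 August 1952 (Fri).
2 of the 3 holidays fall on weekdays; the rest are weekends and were already excluded.
Business days: 135 − 2 = 133.

133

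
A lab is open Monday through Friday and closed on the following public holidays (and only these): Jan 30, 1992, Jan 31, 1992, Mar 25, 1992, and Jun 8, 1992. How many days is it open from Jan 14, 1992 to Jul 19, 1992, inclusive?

Jan 14, 1992 is a Tuesday.
The range spans 188 days (inclusive of both endpoints).
188 = 7 × 26 + 6, so there are 26 full weeks plus 6 extra days.
Each full week contributes 5 weekdays (Mon–Fri): 26 × 5 = 130.
The 6 extra days are Tue, Wed, Thu, Fri, Sat, Sun — 4 of them qualify.
Total: 130 + 4 = 134.
Holidays: Jan 30, 1992 (Thu); Jan 31, 1992 (Fri); Mar 25, 1992 (Wed); Jun 8, 1992 (Mon).
All 4 holidays fall on weekdays, so subtract 4.
Business days: 134 − 4 = 130.

130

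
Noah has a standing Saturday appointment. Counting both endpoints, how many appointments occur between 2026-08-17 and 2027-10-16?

61 Saturdays

2026-08-17 is a Monday.
From 2026-08-17 to 2027-10-16 is 426 days inclusive.
426 = 7 × 60 + 6, so there are 60 full weeks plus 6 extra days.
Each full week contributes one Saturday: 60 so far.
The 6 extra days are Monday, Tuesday, Wednesday, Thursday, Friday, Saturday — 1 of them qualifies.
Total: 60 + 1 = 61.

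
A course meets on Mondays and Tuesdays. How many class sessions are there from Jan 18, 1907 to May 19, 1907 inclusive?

Jan 18, 1907 is a Friday.
From Jan 18, 1907 to May 19, 1907 is 122 days inclusive.
122 = 7 × 17 + 3, so there are 17 full weeks plus 3 extra days.
Each full week contributes 2 days from the set (Mon, Tue): 17 × 2 = 34.
The 3 extra days are Friday, Saturday, Sunday — none qualify.
Total: 34 + 0 = 34.

34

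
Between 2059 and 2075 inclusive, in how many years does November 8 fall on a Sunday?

2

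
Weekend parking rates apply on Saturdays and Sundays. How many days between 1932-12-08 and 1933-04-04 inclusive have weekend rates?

34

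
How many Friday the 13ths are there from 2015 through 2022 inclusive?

Friday-the-13ths by year:
2015: Feb, Mar, Nov
2016: May
2017: Jan, Oct
2018: Apr, Jul
2019: Sep, Dec
2020: Mar, Nov
2021: Aug
2022: May

14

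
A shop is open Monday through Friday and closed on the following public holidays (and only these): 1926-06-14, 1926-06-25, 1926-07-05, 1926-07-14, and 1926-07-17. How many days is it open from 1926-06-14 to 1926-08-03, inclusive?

33 working days

1926-06-14 is a Monday.
That's 51 days from start to end, counting both.
51 = 7 × 7 + 2, so there are 7 full weeks plus 2 extra days.
Each full week contributes 5 weekdays (Mon–Fri): 7 × 5 = 35.
The 2 extra days are Monday, Tuesday — 2 of them qualify.
Total: 35 + 2 = 37.
Holidays: 1926-06-14 (Mon); 1926-06-25 (Fri); 1926-07-05 (Mon); 1926-07-14 (Wed); 1926-07-17 (Sat).
4 of the 5 holidays fall on weekdays; the rest are weekends and were already excluded.
Business days: 37 − 4 = 33.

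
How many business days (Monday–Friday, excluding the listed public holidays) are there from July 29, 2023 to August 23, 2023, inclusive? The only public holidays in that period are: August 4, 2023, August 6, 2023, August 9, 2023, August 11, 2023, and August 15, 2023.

July 29, 2023 is a Saturday.
The range spans 26 days (inclusive of both endpoints).
26 = 7 × 3 + 5, so there are 3 full weeks plus 5 extra days.
Each full week contributes 5 weekdays (Mon–Fri): 3 × 5 = 15.
The 5 extra days are Sat, Sun, Mon, Tue, Wed — 3 of them qualify.
Total: 15 + 3 = 18.
Holidays: August 4, 2023 (Fri); August 6, 2023 (Sun); August 9, 2023 (Wed); August 11, 2023 (Fri); August 15, 2023 (Tue).
4 of the 5 holidays fall on weekdays; the rest are weekends and were already excluded.
Business days: 18 − 4 = 14.

14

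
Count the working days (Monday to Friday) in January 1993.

21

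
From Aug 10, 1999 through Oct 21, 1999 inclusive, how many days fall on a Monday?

10

Aug 10, 1999 is a Tuesday.
From Aug 10, 1999 to Oct 21, 1999 is 73 days inclusive.
73 = 7 × 10 + 3, so there are 10 full weeks plus 3 extra days.
Each full week contributes one Monday: 10 so far.
The 3 extra days are Tue, Wed, Thu — none qualify.
Total: 10 + 0 = 10.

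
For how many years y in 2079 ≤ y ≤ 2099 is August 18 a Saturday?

Day of week of August 18 in each year:
2079: Fri, 2080: Sun, 2081: Mon, 2082: Tue, 2083: Wed, 2084: Fri, 2085: Sat ✓, 2086: Sun, 2087: Mon, 2088: Wed, 2089: Thu, 2090: Fri, 2091: Sat ✓, 2092: Mon, 2093: Tue, 2094: Wed, 2095: Thu, 2096: Sat ✓, 2097: Sun, 2098: Mon, 2099: Tue
Saturdays: 2085, 2091, 2096.

3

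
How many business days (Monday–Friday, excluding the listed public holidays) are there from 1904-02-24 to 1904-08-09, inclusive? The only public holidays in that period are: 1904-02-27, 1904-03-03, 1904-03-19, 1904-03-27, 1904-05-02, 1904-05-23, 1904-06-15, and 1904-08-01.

1904-02-24 is a Wednesday.
The range spans 168 days (inclusive of both endpoints).
168 = 7 × 24, so the span is exactly 24 full weeks.
Each full week contributes 5 weekdays (Mon–Fri): 24 × 5 = 120.
Holidays: 1904-02-27 (Sat); 1904-03-03 (Thu); 1904-03-19 (Sat); 1904-03-27 (Sun); 1904-05-02 (Mon); 1904-05-23 (Mon); 1904-06-15 (Wed); 1904-08-01 (Mon).
5 of the 8 holidays fall on weekdays; the rest are weekends and were already excluded.
Business days: 120 − 5 = 115.

115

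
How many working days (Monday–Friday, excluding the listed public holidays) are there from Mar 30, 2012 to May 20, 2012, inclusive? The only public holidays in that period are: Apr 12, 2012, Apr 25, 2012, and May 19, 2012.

Mar 30, 2012 is a Friday.
That's 52 days from start to end, counting both.
52 = 7 × 7 + 3, so there are 7 full weeks plus 3 extra days.
Each full week contributes 5 weekdays (Mon–Fri): 7 × 5 = 35.
The 3 extra days are Fri, Sat, Sun — 1 of them qualifies.
Total: 35 + 1 = 36.
Holidays: Apr 12, 2012 (Thu); Apr 25, 2012 (Wed); May 19, 2012 (Sat).
2 of the 3 holidays fall on weekdays; the rest are weekends and were already excluded.
Business days: 36 − 2 = 34.

34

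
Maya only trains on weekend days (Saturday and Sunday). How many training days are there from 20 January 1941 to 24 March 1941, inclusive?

18

20 January 1941 is a Monday.
From 20 January 1941 to 24 March 1941 is 64 days inclusive.
64 = 7 × 9 + 1, so there are 9 full weeks plus 1 extra day.
Each full week contributes 2 weekend days (Sat, Sun): 9 × 2 = 18.
The 1 extra day is Monday — none qualify.
Total: 18 + 0 = 18.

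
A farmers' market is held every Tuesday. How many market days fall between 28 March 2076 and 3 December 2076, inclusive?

36 Tuesdays

28 March 2076 is a Saturday.
From 28 March 2076 to 3 December 2076 is 251 days inclusive.
251 = 7 × 35 + 6, so there are 35 full weeks plus 6 extra days.
Each full week contributes one Tuesday: 35 so far.
The 6 extra days are Sat, Sun, Mon, Tue, Wed, Thu — 1 of them qualifies.
Total: 35 + 1 = 36.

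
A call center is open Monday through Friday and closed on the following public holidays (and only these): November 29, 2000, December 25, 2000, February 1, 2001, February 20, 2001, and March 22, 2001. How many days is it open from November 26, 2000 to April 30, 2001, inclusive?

November 26, 2000 is a Sunday.
The range spans 156 days (inclusive of both endpoints).
156 = 7 × 22 + 2, so there are 22 full weeks plus 2 extra days.
Each full week contributes 5 weekdays (Mon–Fri): 22 × 5 = 110.
The 2 extra days are Sun, Mon — 1 of them qualifies.
Total: 110 + 1 = 111.
Holidays: November 29, 2000 (Wed); December 25, 2000 (Mon); February 1, 2001 (Thu); February 20, 2001 (Tue); March 22, 2001 (Thu).
All 5 holidays fall on weekdays, so subtract 5.
Business days: 111 − 5 = 106.

106 business days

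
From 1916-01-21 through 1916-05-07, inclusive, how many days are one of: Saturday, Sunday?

32

1916-01-21 is a Friday.
From 1916-01-21 to 1916-05-07 is 108 days inclusive.
108 = 7 × 15 + 3, so there are 15 full weeks plus 3 extra days.
Each full week contributes 2 days from the set (Sat, Sun): 15 × 2 = 30.
The 3 extra days are Friday, Saturday, Sunday — 2 of them qualify.
Total: 30 + 2 = 32.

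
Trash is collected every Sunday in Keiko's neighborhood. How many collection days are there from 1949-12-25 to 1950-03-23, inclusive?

13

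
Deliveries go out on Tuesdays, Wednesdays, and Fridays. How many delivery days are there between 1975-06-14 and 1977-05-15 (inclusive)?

300

1975-06-14 is a Saturday.
From 1975-06-14 to 1977-05-15 is 702 days inclusive.
702 = 7 × 100 + 2, so there are 100 full weeks plus 2 extra days.
Each full week contributes 3 days from the set (Tue, Wed, Fri): 100 × 3 = 300.
The 2 extra days are Sat, Sun — none qualify.
Total: 300 + 0 = 300.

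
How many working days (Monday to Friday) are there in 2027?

261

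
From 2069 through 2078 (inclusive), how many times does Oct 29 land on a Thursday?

2

Day of week of October 29 in each year:
2069: Tue, 2070: Wed, 2071: Thu ✓, 2072: Sat, 2073: Sun, 2074: Mon, 2075: Tue, 2076: Thu ✓, 2077: Fri, 2078: Sat
Thursdays: 2071, 2076.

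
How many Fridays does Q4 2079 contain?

13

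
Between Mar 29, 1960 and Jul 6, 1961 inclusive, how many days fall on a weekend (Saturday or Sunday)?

Mar 29, 1960 is a Tuesday.
From Mar 29, 1960 to Jul 6, 1961 is 465 days inclusive.
465 = 7 × 66 + 3, so there are 66 full weeks plus 3 extra days.
Each full week contributes 2 weekend days (Sat, Sun): 66 × 2 = 132.
The 3 extra days are Tue, Wed, Thu — none qualify.
Total: 132 + 0 = 132.

132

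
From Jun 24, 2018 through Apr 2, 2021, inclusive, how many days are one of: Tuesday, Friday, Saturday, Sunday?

579

Jun 24, 2018 is a Sunday.
The range spans 1014 days (inclusive of both endpoints).
1014 = 7 × 144 + 6, so there are 144 full weeks plus 6 extra days.
Each full week contributes 4 days from the set (Tue, Fri, Sat, Sun): 144 × 4 = 576.
The 6 extra days are Sun, Mon, Tue, Wed, Thu, Fri — 3 of them qualify.
Total: 576 + 3 = 579.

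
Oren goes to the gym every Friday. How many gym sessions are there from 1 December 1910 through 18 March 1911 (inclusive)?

1 December 1910 is a Thursday.
From 1 December 1910 to 18 March 1911 is 108 days inclusive.
108 = 7 × 15 + 3, so there are 15 full weeks plus 3 extra days.
Each full week contributes one Friday: 15 so far.
The 3 extra days are Thursday, Friday, Saturday — 1 of them qualifies.
Total: 15 + 1 = 16.

16 Fridays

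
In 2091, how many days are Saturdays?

52

2091-01-01 is a Monday.
From 2091-01-01 to 2091-12-31 is 365 days inclusive.
365 = 7 × 52 + 1, so there are 52 full weeks plus 1 extra day.
Each full week contributes one Saturday: 52 so far.
The 1 extra day is Mon — none qualify.
Total: 52 + 0 = 52.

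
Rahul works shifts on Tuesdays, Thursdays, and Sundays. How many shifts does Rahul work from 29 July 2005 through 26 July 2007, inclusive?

29 July 2005 is a Friday.
The range spans 728 days (inclusive of both endpoints).
728 = 7 × 104, so the span is exactly 104 full weeks.
Each full week contributes 3 days from the set (Tue, Thu, Sun): 104 × 3 = 312.

312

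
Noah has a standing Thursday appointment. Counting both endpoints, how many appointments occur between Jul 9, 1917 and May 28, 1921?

Jul 9, 1917 is a Monday.
The range spans 1420 days (inclusive of both endpoints).
1420 = 7 × 202 + 6, so there are 202 full weeks plus 6 extra days.
Each full week contributes one Thursday: 202 so far.
The 6 extra days are Monday, Tuesday, Wednesday, Thursday, Friday, Saturday — 1 of them qualifies.
Total: 202 + 1 = 203.

203 Thursdays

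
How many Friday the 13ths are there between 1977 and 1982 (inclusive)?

Friday-the-13ths by year:
1977: May
1978: Jan, Oct
1979: Apr, Jul
1980: Jun
1981: Feb, Mar, Nov
1982: Aug

10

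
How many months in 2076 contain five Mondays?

4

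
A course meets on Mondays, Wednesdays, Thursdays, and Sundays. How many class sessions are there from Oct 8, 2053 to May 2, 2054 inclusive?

Oct 8, 2053 is a Wednesday.
That's 207 days from start to end, counting both.
207 = 7 × 29 + 4, so there are 29 full weeks plus 4 extra days.
Each full week contributes 4 days from the set (Mon, Wed, Thu, Sun): 29 × 4 = 116.
The 4 extra days are Wednesday, Thursday, Friday, Saturday — 2 of them qualify.
Total: 116 + 2 = 118.

118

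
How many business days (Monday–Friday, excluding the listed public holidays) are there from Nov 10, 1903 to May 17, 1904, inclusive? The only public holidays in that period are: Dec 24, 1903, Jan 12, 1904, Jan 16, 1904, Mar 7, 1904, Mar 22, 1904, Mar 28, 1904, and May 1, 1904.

131 business days

Nov 10, 1903 is a Tuesday.
That's 190 days from start to end, counting both.
190 = 7 × 27 + 1, so there are 27 full weeks plus 1 extra day.
Each full week contributes 5 weekdays (Mon–Fri): 27 × 5 = 135.
The 1 extra day is Tuesday — 1 of them qualifies.
Total: 135 + 1 = 136.
Holidays: Dec 24, 1903 (Thu); Jan 12, 1904 (Tue); Jan 16, 1904 (Sat); Mar 7, 1904 (Mon); Mar 22, 1904 (Tue); Mar 28, 1904 (Mon); May 1, 1904 (Sun).
5 of the 7 holidays fall on weekdays; the rest are weekends and were already excluded.
Business days: 136 − 5 = 131.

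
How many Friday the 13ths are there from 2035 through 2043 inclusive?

17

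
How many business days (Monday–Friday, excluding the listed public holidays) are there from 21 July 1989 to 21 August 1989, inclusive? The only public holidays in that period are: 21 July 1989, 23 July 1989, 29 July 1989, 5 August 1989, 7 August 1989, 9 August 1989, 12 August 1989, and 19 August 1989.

21 July 1989 is a Friday.
The range spans 32 days (inclusive of both endpoints).
32 = 7 × 4 + 4, so there are 4 full weeks plus 4 extra days.
Each full week contributes 5 weekdays (Mon–Fri): 4 × 5 = 20.
The 4 extra days are Fri, Sat, Sun, Mon — 2 of them qualify.
Total: 20 + 2 = 22.
Holidays: 21 July 1989 (Fri); 23 July 1989 (Sun); 29 July 1989 (Sat); 5 August 1989 (Sat); 7 August 1989 (Mon); 9 August 1989 (Wed); 12 August 1989 (Sat); 19 August 1989 (Sat).
3 of the 8 holidays fall on weekdays; the rest are weekends and were already excluded.
Business days: 22 − 3 = 19.

19 business days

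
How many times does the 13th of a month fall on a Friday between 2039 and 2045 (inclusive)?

13

Friday-the-13ths by year:
2039: May
2040: Jan, Apr, Jul
2041: Sep, Dec
2042: Jun
2043: Feb, Mar, Nov
2044: May
2045: Jan, Oct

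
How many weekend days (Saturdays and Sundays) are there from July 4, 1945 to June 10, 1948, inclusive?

July 4, 1945 is a Wednesday.
The range spans 1073 days (inclusive of both endpoints).
1073 = 7 × 153 + 2, so there are 153 full weeks plus 2 extra days.
Each full week contributes 2 weekend days (Sat, Sun): 153 × 2 = 306.
The 2 extra days are Wed, Thu — none qualify.
Total: 306 + 0 = 306.

306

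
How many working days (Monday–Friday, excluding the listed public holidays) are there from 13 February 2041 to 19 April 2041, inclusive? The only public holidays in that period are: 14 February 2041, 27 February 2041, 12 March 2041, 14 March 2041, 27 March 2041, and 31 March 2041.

43 working days

13 February 2041 is a Wednesday.
From 13 February 2041 to 19 April 2041 is 66 days inclusive.
66 = 7 × 9 + 3, so there are 9 full weeks plus 3 extra days.
Each full week contributes 5 weekdays (Mon–Fri): 9 × 5 = 45.
The 3 extra days are Wednesday, Thursday, Friday — 3 of them qualify.
Total: 45 + 3 = 48.
Holidays: 14 February 2041 (Thu); 27 February 2041 (Wed); 12 March 2041 (Tue); 14 March 2041 (Thu); 27 March 2041 (Wed); 31 March 2041 (Sun).
5 of the 6 holidays fall on weekdays; the rest are weekends and were already excluded.
Business days: 48 − 5 = 43.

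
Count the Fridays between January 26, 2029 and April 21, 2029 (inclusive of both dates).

13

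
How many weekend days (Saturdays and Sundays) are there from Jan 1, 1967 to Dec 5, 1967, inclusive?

Jan 1, 1967 is a Sunday.
That's 339 days from start to end, counting both.
339 = 7 × 48 + 3, so there are 48 full weeks plus 3 extra days.
Each full week contributes 2 weekend days (Sat, Sun): 48 × 2 = 96.
The 3 extra days are Sunday, Monday, Tuesday — 1 of them qualifies.
Total: 96 + 1 = 97.

97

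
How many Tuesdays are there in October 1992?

Oct 1, 1992 is a Thursday.
The range spans 31 days (inclusive of both endpoints).
31 = 7 × 4 + 3, so there are 4 full weeks plus 3 extra days.
Each full week contributes one Tuesday: 4 so far.
The 3 extra days are Thursday, Friday, Saturday — none qualify.
Total: 4 + 0 = 4.

4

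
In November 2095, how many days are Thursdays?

November 1, 2095 is a Tuesday.
From November 1, 2095 to November 30, 2095 is 30 days inclusive.
30 = 7 × 4 + 2, so there are 4 full weeks plus 2 extra days.
Each full week contributes one Thursday: 4 so far.
The 2 extra days are Tuesday, Wednesday — none qualify.
Total: 4 + 0 = 4.

4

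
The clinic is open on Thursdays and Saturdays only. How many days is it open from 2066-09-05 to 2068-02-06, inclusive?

2066-09-05 is a Sunday.
From 2066-09-05 to 2068-02-06 is 520 days inclusive.
520 = 7 × 74 + 2, so there are 74 full weeks plus 2 extra days.
Each full week contributes 2 days from the set (Thu, Sat): 74 × 2 = 148.
The 2 extra days are Sunday, Monday — none qualify.
Total: 148 + 0 = 148.

148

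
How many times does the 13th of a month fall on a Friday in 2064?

1

The 13th falls on a Friday when the month's 13th has weekday Fri.
Jan 13 is Sun; Feb 13 is Wed; Mar 13 is Thu; Apr 13 is Sun; May 13 is Tue; Jun 13 is Fri ✓; Jul 13 is Sun; Aug 13 is Wed; Sep 13 is Sat; Oct 13 is Mon; Nov 13 is Thu; Dec 13 is Sat.
Friday the 13ths: Jun.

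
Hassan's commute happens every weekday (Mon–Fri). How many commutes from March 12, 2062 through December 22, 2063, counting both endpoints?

465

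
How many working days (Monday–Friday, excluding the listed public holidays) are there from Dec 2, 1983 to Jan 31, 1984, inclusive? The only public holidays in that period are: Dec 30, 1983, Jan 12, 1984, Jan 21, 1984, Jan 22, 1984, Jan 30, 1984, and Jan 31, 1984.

Dec 2, 1983 is a Friday.
The range spans 61 days (inclusive of both endpoints).
61 = 7 × 8 + 5, so there are 8 full weeks plus 5 extra days.
Each full week contributes 5 weekdays (Mon–Fri): 8 × 5 = 40.
The 5 extra days are Fri, Sat, Sun, Mon, Tue — 3 of them qualify.
Total: 40 + 3 = 43.
Holidays: Dec 30, 1983 (Fri); Jan 12, 1984 (Thu); Jan 21, 1984 (Sat); Jan 22, 1984 (Sun); Jan 30, 1984 (Mon); Jan 31, 1984 (Tue).
4 of the 6 holidays fall on weekdays; the rest are weekends and were already excluded.
Business days: 43 − 4 = 39.

39 working days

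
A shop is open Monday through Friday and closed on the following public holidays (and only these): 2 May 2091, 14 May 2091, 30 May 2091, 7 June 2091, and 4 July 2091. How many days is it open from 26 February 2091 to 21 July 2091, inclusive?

100

26 February 2091 is a Monday.
From 26 February 2091 to 21 July 2091 is 146 days inclusive.
146 = 7 × 20 + 6, so there are 20 full weeks plus 6 extra days.
Each full week contributes 5 weekdays (Mon–Fri): 20 × 5 = 100.
The 6 extra days are Mon, Tue, Wed, Thu, Fri, Sat — 5 of them qualify.
Total: 100 + 5 = 105.
Holidays: 2 May 2091 (Wed); 14 May 2091 (Mon); 30 May 2091 (Wed); 7 June 2091 (Thu); 4 July 2091 (Wed).
All 5 holidays fall on weekdays, so subtract 5.
Business days: 105 − 5 = 100.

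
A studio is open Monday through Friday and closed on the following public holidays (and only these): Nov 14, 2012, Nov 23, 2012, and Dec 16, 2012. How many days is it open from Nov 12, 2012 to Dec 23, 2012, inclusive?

Nov 12, 2012 is a Monday.
That's 42 days from start to end, counting both.
42 = 7 × 6, so the span is exactly 6 full weeks.
Each full week contributes 5 weekdays (Mon–Fri): 6 × 5 = 30.
Total: 30.
Holidays: Nov 14, 2012 (Wed); Nov 23, 2012 (Fri); Dec 16, 2012 (Sun).
2 of the 3 holidays fall on weekdays; the rest are weekends and were already excluded.
Business days: 30 − 2 = 28.

28 business days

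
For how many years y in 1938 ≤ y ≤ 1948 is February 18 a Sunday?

2

Day of week of February 18 in each year:
1938: Fri, 1939: Sat, 1940: Sun ✓, 1941: Tue, 1942: Wed, 1943: Thu, 1944: Fri, 1945: Sun ✓, 1946: Mon, 1947: Tue, 1948: Wed
Sundays: 1940, 1945.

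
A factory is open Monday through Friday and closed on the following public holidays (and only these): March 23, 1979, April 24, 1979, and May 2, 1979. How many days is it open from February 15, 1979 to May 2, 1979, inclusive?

February 15, 1979 is a Thursday.
The range spans 77 days (inclusive of both endpoints).
77 = 7 × 11, so the span is exactly 11 full weeks.
Each full week contributes 5 weekdays (Mon–Fri): 11 × 5 = 55.
Total: 55.
Holidays: March 23, 1979 (Fri); April 24, 1979 (Tue); May 2, 1979 (Wed).
All 3 holidays fall on weekdays, so subtract 3.
Business days: 55 − 3 = 52.

52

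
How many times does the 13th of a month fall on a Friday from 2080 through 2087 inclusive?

13

Friday-the-13ths by year:
2080: Sep, Dec
2081: Jun
2082: Feb, Mar, Nov
2083: Aug
2084: Oct
2085: Apr, Jul
2086: Sep, Dec
2087: Jun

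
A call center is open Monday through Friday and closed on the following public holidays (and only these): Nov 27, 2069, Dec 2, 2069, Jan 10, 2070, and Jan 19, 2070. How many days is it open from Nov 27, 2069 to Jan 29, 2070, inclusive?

43

Nov 27, 2069 is a Wednesday.
The range spans 64 days (inclusive of both endpoints).
64 = 7 × 9 + 1, so there are 9 full weeks plus 1 extra day.
Each full week contributes 5 weekdays (Mon–Fri): 9 × 5 = 45.
The 1 extra day is Wed — 1 of them qualifies.
Total: 45 + 1 = 46.
Holidays: Nov 27, 2069 (Wed); Dec 2, 2069 (Mon); Jan 10, 2070 (Fri); Jan 19, 2070 (Sun).
3 of the 4 holidays fall on weekdays; the rest are weekends and were already excluded.
Business days: 46 − 3 = 43.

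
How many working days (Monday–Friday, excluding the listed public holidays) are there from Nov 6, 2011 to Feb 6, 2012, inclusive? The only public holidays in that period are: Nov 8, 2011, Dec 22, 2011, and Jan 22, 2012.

Nov 6, 2011 is a Sunday.
From Nov 6, 2011 to Feb 6, 2012 is 93 days inclusive.
93 = 7 × 13 + 2, so there are 13 full weeks plus 2 extra days.
Each full week contributes 5 weekdays (Mon–Fri): 13 × 5 = 65.
The 2 extra days are Sunday, Monday — 1 of them qualifies.
Total: 65 + 1 = 66.
Holidays: Nov 8, 2011 (Tue); Dec 22, 2011 (Thu); Jan 22, 2012 (Sun).
2 of the 3 holidays fall on weekdays; the rest are weekends and were already excluded.
Business days: 66 − 2 = 64.

64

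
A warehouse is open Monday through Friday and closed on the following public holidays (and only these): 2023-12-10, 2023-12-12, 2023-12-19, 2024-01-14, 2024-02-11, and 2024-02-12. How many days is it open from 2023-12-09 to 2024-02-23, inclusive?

2023-12-09 is a Saturday.
That's 77 days from start to end, counting both.
77 = 7 × 11, so the span is exactly 11 full weeks.
Each full week contributes 5 weekdays (Mon–Fri): 11 × 5 = 55.
Total: 55.
Holidays: 2023-12-10 (Sun); 2023-12-12 (Tue); 2023-12-19 (Tue); 2024-01-14 (Sun); 2024-02-11 (Sun); 2024-02-12 (Mon).
3 of the 6 holidays fall on weekdays; the rest are weekends and were already excluded.
Business days: 55 − 3 = 52.

52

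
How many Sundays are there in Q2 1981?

1981-04-01 is a Wednesday.
From 1981-04-01 to 1981-06-30 is 91 days inclusive.
91 = 7 × 13, so the span is exactly 13 full weeks.
Each full week contributes one Sunday: 13 so far.
Total: 13.

13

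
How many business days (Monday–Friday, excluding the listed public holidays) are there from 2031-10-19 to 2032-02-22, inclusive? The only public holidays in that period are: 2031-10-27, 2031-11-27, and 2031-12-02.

2031-10-19 is a Sunday.
The range spans 127 days (inclusive of both endpoints).
127 = 7 × 18 + 1, so there are 18 full weeks plus 1 extra day.
Each full week contributes 5 weekdays (Mon–Fri): 18 × 5 = 90.
The 1 extra day is Sunday — none qualify.
Total: 90 + 0 = 90.
Holidays: 2031-10-27 (Mon); 2031-11-27 (Thu); 2031-12-02 (Tue).
All 3 holidays fall on weekdays, so subtract 3.
Business days: 90 − 3 = 87.

87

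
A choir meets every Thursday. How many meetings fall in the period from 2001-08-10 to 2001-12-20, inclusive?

19 Thursdays

2001-08-10 is a Friday.
From 2001-08-10 to 2001-12-20 is 133 days inclusive.
133 = 7 × 19, so the span is exactly 19 full weeks.
Each full week contributes one Thursday: 19 so far.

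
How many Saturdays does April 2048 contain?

2048-04-01 is a Wednesday.
From 2048-04-01 to 2048-04-30 is 30 days inclusive.
30 = 7 × 4 + 2, so there are 4 full weeks plus 2 extra days.
Each full week contributes one Saturday: 4 so far.
The 2 extra days are Wednesday, Thursday — none qualify.
Total: 4 + 0 = 4.

4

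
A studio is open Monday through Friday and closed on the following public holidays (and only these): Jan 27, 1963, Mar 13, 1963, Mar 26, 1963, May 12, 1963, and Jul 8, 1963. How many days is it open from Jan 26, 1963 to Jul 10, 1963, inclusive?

Jan 26, 1963 is a Saturday.
The range spans 166 days (inclusive of both endpoints).
166 = 7 × 23 + 5, so there are 23 full weeks plus 5 extra days.
Each full week contributes 5 weekdays (Mon–Fri): 23 × 5 = 115.
The 5 extra days are Sat, Sun, Mon, Tue, Wed — 3 of them qualify.
Total: 115 + 3 = 118.
Holidays: Jan 27, 1963 (Sun); Mar 13, 1963 (Wed); Mar 26, 1963 (Tue); May 12, 1963 (Sun); Jul 8, 1963 (Mon).
3 of the 5 holidays fall on weekdays; the rest are weekends and were already excluded.
Business days: 118 − 3 = 115.

115 working days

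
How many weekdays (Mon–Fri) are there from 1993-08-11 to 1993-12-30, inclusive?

102

1993-08-11 is a Wednesday.
From 1993-08-11 to 1993-12-30 is 142 days inclusive.
142 = 7 × 20 + 2, so there are 20 full weeks plus 2 extra days.
Each full week contributes 5 weekdays (Mon–Fri): 20 × 5 = 100.
The 2 extra days are Wednesday, Thursday — 2 of them qualify.
Total: 100 + 2 = 102.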